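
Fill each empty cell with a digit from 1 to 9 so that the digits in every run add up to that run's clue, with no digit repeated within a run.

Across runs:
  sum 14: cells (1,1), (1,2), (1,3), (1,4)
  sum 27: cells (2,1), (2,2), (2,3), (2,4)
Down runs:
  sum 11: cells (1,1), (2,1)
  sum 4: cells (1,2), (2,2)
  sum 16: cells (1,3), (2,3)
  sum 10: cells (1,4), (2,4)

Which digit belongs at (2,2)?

3

4 in 2 cells must be {1,3}; 16 in 2 cells must be {7,9}.
Only 7 fits (1,3) under both its across sum 14 and down sum 16.
The 27 across and the 4 down share only 3, so (2,2) = 3.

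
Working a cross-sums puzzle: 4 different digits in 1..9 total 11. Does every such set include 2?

The only way to make 11 from 4 distinct digits is {1,2,3,5}, which contains 2.

Yes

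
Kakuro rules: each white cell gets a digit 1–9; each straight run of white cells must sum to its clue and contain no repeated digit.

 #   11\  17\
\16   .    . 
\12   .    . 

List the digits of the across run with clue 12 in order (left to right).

16 in 2 cells must be {7,9}; 17 in 2 cells must be {8,9}.
The 16 across and the 17 down share only 9, so R1C2 = 9.
R2C2 = 17 − 9 = 8 completes the 17 down.
R1C1 = 16 − 9 = 7 completes the 16 across.
R2C1 = 12 − 8 = 4 completes the 12 across.

4 8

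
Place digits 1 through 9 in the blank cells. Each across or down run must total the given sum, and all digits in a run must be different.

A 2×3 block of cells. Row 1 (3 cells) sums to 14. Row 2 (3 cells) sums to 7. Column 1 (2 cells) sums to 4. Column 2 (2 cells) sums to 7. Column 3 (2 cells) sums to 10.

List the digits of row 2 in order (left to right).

7 in 3 cells must be {1,2,4}; 4 in 2 cells must be {1,3}.
The 7 across and the 4 down share only 1, so (2,1) = 1.
(1,1) = 4 − 1 = 3 completes the 4 down.
Nothing is forced directly, so branch on (2,2), whose candidates are 2 or 4. If (2,2) = 4: then (1,2) would have to be in {2,4,5,6,7,9} for the 14 across but in {3} for the 7 down — contradiction. So (2,2) = 2.
(1,2) = 7 − 2 = 5 completes the 7 down.
(1,3) = 14 − 8 = 6 completes the 14 across.
(2,3) = 7 − 3 = 4 completes the 7 across.

1 2 4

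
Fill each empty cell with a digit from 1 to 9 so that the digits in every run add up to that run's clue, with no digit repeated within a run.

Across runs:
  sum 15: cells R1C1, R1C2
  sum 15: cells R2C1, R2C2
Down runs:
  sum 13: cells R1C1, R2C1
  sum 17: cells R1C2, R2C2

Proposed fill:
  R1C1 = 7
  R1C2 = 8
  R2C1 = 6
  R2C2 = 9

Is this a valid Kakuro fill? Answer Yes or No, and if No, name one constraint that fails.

Across: 7+8=15; 6+9=15. Down: 7+6=13; 8+9=17. No digit repeats within any run.

Yes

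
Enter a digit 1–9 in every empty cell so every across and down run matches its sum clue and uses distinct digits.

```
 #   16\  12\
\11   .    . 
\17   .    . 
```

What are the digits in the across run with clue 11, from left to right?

17 in 2 cells must be {8,9}; 16 in 2 cells must be {7,9}.
The 17 across and the 16 down share only 9, so R2C1 = 9.
R2C2 = 17 − 9 = 8 completes the 17 across.
R1C1 = 16 − 9 = 7 completes the 16 down.
R1C2 = 11 − 7 = 4 completes the 11 across.

7 4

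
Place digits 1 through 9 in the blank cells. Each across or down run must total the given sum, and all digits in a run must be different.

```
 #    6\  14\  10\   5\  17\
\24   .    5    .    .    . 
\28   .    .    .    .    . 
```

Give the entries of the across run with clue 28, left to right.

17 in 2 cells must be {8,9}.
R2C2 = 14 − 5 = 9 completes the 14 down.
R2C5 = 8: the only remaining digit allowed by both the 28 across and the 17 down.
R1C5 = 17 − 8 = 9 completes the 17 down.
No cell is forced outright now. R1C1 can only be 1 or 2 (the digits allowed by both its 24 across and its 6 down). If R1C1 = 2: that forces R1C4 = 1, R2C1 = 4, after which R2C4 would have to be in {1,2,5,6} for the 28 across but in {4} for the 5 down — contradiction. So R1C1 = 1.
R2C1 = 6 − 1 = 5 completes the 6 down.
Nothing is forced directly, so branch on R2C3, whose candidates are 2 or 4. If R2C3 = 2: then R1C3 would have to be in {2,3,6,7} for the 24 across but in {8} for the 10 down — contradiction. So R2C3 = 4.
R1C3 = 10 − 4 = 6 completes the 10 down.
R1C4 = 24 − 21 = 3 completes the 24 across.
R2C4 = 28 − 26 = 2 completes the 28 across.

5 9 4 2 8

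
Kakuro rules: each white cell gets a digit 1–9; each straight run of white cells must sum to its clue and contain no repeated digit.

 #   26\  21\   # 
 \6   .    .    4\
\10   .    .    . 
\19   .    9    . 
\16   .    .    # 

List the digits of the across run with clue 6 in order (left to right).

4 2

16 in 2 cells must be {7,9}; 4 in 2 cells must be {1,3}.
Given what's placed, R3C3 must be 3 to fit the 19 across and 4 down.
R4C2 = 7: the only remaining digit allowed by both the 16 across and the 21 down.
R2C3 = 4 − 3 = 1 completes the 4 down.
R3C1 = 19 − 12 = 7 completes the 19 across.
R4C1 = 16 − 7 = 9 completes the 16 across.
Nothing is forced directly, so branch on R1C1, whose candidates are 2 or 4. If R1C1 = 2: that forces R1C2 = 4, after which R2C1 would have to be in {2,3,4,5,6,7} for the 10 across but in {8} for the 26 down — contradiction. So R1C1 = 4.
R1C2 = 6 − 4 = 2 completes the 6 across.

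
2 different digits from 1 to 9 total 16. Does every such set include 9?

The only way to make 16 from 2 distinct digits is {7,9}, which contains 9.

Yes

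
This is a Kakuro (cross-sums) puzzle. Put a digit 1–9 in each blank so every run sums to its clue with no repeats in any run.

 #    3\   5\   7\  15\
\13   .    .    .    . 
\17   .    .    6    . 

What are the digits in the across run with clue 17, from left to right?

1, 2, 6, 8

3 in 2 cells must be {1,2}.
R1C3 = 7 − 6 = 1 completes the 7 down.
Given what's placed, R1C1 must be 2 to fit the 13 across and 3 down.
R2C1 = 3 − 2 = 1 completes the 3 down.
Nothing is forced directly, so branch on R2C2, whose candidates are 2 or 3. If R2C2 = 3: then R1C2 would have to be in {3,4,6,7} for the 13 across but in {2} for the 5 down — contradiction. So R2C2 = 2.
R1C2 = 5 − 2 = 3 completes the 5 down.
R1C4 = 13 − 6 = 7 completes the 13 across.
R2C4 = 17 − 9 = 8 completes the 17 across.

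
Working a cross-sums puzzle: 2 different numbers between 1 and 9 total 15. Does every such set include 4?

No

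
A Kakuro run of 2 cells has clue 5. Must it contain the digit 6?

Counterexample: {1,4} sums to 5 without using 6.

No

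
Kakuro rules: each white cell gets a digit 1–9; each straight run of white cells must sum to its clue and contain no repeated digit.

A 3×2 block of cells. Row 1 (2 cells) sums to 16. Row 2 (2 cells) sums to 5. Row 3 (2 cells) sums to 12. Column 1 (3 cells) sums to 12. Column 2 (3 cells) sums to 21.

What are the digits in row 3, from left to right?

4, 8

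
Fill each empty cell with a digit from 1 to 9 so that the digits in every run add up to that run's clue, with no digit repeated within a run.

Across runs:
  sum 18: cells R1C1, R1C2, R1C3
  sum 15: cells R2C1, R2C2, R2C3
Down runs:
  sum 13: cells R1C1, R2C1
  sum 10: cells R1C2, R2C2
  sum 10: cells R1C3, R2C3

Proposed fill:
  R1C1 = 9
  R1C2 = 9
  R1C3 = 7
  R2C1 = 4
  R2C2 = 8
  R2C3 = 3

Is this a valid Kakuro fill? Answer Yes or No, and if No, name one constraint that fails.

No — the down run R1C2–R2C2 sums to 17, not 10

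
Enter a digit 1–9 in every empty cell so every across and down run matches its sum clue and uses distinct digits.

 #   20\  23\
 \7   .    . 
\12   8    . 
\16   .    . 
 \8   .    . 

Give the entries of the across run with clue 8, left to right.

16 in 2 cells must be {7,9}.
R2C2 = 12 − 8 = 4 completes the 12 across.
No cell is forced outright now. R3C1 can only be 7 or 9 (the digits allowed by both its 16 across and its 20 down). If R3C1 = 9: that forces R3C2 = 7, R4C2 = 3, after which R1C2 would have to be in {1,2,3,4,5,6} for the 7 across but in {9} for the 23 down — contradiction. So R3C1 = 7.
R3C2 = 16 − 7 = 9 completes the 16 across.
No cell is forced outright now. R1C2 can only be 2 or 3 (the digits allowed by both its 7 across and its 23 down). If R1C2 = 2: then R1C1 would have to be in {5} for the 7 across but in {1,2,3,4} for the 20 down — contradiction. So R1C2 = 3.
R1C1 = 7 − 3 = 4 completes the 7 across.
R4C1 = 20 − 19 = 1 completes the 20 down.
R4C2 = 8 − 1 = 7 completes the 8 across.

1 7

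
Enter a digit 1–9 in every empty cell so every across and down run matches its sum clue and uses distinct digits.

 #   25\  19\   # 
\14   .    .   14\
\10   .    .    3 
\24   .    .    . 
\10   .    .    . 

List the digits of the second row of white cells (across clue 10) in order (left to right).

1, 6, 3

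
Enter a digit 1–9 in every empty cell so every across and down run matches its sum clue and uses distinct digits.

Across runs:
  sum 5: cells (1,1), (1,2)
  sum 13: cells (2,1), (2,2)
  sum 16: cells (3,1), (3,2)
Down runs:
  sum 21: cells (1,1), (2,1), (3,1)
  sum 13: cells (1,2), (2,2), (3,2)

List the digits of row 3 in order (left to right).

9 7

16 in 2 cells must be {7,9}.
The 5 across and the 21 down share only 4, so (1,1) = 4.
(1,2) = 5 − 4 = 1 completes the 5 across.
Given what's placed, (3,1) must be 9 to fit the 16 across and 21 down.
(3,2) = 16 − 9 = 7 completes the 16 across.
(2,1) = 21 − 13 = 8 completes the 21 down.
(2,2) = 13 − 8 = 5 completes the 13 across.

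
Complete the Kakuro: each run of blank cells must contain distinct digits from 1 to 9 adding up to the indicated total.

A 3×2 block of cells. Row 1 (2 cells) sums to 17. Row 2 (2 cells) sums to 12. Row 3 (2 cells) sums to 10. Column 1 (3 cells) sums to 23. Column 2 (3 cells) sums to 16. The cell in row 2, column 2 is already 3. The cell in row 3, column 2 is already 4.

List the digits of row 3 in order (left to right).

17 in 2 cells must be {8,9}; 23 in 3 cells must be {6,8,9}.
(1,2) = 16 − 7 = 9 completes the 16 down.
(2,1) = 12 − 3 = 9 completes the 12 across.
(3,1) = 10 − 4 = 6 completes the 10 across.
(1,1) = 17 − 9 = 8 completes the 17 across.

6, 4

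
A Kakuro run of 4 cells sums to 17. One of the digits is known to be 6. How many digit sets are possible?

4 distinct digits from 1–9 sum between 10 and 30.
Keeping only sets containing 6.
Enumerating: {1,2,6,8}, {1,3,6,7}, {2,4,5,6}.

3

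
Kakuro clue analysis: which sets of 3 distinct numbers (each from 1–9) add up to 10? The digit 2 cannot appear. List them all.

3 distinct digits from 1–9 sum between 6 and 24.
Dropping sets that contain 2.

{1,3,6}; {1,4,5}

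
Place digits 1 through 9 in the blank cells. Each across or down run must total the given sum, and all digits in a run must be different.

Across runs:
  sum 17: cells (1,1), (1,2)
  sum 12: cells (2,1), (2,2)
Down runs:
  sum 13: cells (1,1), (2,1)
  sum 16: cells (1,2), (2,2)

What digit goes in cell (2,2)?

7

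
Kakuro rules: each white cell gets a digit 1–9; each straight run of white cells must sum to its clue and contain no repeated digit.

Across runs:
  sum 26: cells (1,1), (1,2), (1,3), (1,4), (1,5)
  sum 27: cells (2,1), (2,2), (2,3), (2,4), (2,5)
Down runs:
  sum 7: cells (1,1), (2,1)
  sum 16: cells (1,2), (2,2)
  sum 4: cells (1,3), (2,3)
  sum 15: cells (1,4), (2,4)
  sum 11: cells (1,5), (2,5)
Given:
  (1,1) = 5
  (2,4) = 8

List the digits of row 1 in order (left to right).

5 9 3 7 2

16 in 2 cells must be {7,9}; 4 in 2 cells must be {1,3}.
(1,4) = 15 − 8 = 7 completes the 15 down.
(2,1) = 7 − 5 = 2 completes the 7 down.
Given what's placed, (1,2) must be 9 to fit the 26 across and 16 down.
(2,2) = 16 − 9 = 7 completes the 16 down.
Given what's placed, (2,3) must be 1 to fit the 27 across and 4 down.
(2,5) = 27 − 18 = 9 completes the 27 across.
(1,3) = 4 − 1 = 3 completes the 4 down.
(1,5) = 26 − 24 = 2 completes the 26 across.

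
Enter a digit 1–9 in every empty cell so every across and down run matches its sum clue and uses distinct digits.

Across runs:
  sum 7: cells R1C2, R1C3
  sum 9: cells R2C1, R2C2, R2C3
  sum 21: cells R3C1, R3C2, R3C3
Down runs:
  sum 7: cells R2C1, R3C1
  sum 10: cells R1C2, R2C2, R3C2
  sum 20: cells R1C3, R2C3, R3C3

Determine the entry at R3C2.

7

Nothing is forced directly, so branch on R3C1, whose candidates are 4 or 5 or 6. If R3C1 = 4: that forces R2C1 = 3, after which R3C2 would have to be in {8,9} for the 21 across but in {1,2,3,4,5,6,7} for the 10 down — contradiction. If R3C1 = 6: that forces R2C1 = 1, R3C2 = 7, R3C3 = 8, R2C2 = 2, after which R2C3 would have to be in {6} for the 9 across but in {3,5,7,9} for the 20 down — contradiction. So R3C1 = 5.
R2C1 = 7 − 5 = 2 completes the 7 down.
Given what's placed, R3C2 must be 7 to fit the 21 across and 10 down.
R3C3 = 21 − 12 = 9 completes the 21 across.
R2C2 = 1: the only remaining digit allowed by both the 9 across and the 10 down.
R2C3 = 9 − 3 = 6 completes the 9 across.
R1C2 = 10 − 8 = 2 completes the 10 down.
R1C3 = 7 − 2 = 5 completes the 7 across.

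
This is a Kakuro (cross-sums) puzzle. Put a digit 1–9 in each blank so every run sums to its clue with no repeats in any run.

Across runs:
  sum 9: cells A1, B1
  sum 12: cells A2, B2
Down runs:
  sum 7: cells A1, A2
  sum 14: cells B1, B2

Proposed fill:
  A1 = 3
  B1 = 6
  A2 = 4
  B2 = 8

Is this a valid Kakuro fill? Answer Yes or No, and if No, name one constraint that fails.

Yes

Across: 3+6=9; 4+8=12. Down: 3+4=7; 6+8=14. No digit repeats within any run.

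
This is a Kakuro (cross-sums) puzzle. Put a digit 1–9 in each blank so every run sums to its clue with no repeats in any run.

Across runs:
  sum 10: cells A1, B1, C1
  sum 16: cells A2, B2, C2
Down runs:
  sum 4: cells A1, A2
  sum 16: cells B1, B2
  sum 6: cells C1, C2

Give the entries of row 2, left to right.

4 in 2 cells must be {1,3}; 16 in 2 cells must be {7,9}.
The 10 across and the 16 down share only 7, so B1 = 7.
B2 = 16 − 7 = 9 completes the 16 down.
Given what's placed, A1 must be 1 to fit the 10 across and 4 down.
C1 = 10 − 8 = 2 completes the 10 across.
A2 = 4 − 1 = 3 completes the 4 down.
C2 = 16 − 12 = 4 completes the 16 across.

3, 9, 4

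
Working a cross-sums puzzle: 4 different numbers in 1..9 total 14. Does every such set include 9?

No

Counterexample: {1,2,3,8} sums to 14 without using 9.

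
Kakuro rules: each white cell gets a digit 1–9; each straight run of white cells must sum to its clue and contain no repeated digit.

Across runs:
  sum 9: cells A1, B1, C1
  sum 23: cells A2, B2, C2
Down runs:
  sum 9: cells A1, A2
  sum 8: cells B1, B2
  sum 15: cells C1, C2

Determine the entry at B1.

23 in 3 cells must be {6,8,9}.
The 9 across and the 15 down share only 6, so C1 = 6.
The 23 across and the 8 down share only 6, so B2 = 6.
C2 = 15 − 6 = 9 completes the 15 down.
B1 = 8 − 6 = 2 completes the 8 down.
A2 = 23 − 15 = 8 completes the 23 across.
A1 = 9 − 8 = 1 completes the 9 across.

2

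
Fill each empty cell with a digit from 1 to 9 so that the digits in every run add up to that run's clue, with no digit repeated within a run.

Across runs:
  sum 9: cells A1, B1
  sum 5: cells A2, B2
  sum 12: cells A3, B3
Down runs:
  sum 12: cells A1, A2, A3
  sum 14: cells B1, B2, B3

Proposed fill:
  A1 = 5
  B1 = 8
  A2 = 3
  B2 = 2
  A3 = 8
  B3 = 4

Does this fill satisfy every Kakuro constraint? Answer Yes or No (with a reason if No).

No — the down run A1–A3 sums to 16, not 12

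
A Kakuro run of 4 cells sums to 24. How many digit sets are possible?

4 distinct digits from 1–9 sum between 10 and 30.

8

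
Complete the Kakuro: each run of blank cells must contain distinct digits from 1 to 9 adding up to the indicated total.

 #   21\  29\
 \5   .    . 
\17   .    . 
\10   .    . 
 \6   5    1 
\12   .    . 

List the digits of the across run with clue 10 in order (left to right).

17 in 2 cells must be {8,9}.
Given what's placed, R1C2 must be 4 to fit the 5 across and 29 down.
R1C1 = 5 − 4 = 1 completes the 5 across.
Nothing is forced directly, so branch on R2C1, whose candidates are 8 or 9. If R2C1 = 9: that forces R2C2 = 8, R5C1 = 4, after which R5C2 would have to be in {8} for the 12 across but in {7,9} for the 29 down — contradiction. So R2C1 = 8.
R2C2 = 17 − 8 = 9 completes the 17 across.
No cell is forced outright now. R3C1 can only be 3 or 4 (the digits allowed by both its 10 across and its 21 down). If R3C1 = 4: then R3C2 would have to be in {6} for the 10 across but in {7,8} for the 29 down — contradiction. So R3C1 = 3.
R3C2 = 10 − 3 = 7 completes the 10 across.

3 7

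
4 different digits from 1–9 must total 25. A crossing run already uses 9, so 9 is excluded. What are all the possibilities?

4 distinct digits from 1–9 sum between 10 and 30.
Dropping sets that contain 9.
Only one set works: {4,6,7,8}.

{4,6,7,8}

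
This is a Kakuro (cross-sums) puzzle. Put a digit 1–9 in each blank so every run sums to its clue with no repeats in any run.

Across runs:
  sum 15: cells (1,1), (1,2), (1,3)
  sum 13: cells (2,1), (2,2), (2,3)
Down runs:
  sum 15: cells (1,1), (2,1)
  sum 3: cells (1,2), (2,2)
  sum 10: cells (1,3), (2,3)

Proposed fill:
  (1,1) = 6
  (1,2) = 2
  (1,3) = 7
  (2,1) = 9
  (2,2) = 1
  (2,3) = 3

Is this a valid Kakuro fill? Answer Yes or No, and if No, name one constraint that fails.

Yes

Across: 6+2+7=15; 9+1+3=13. Down: 6+9=15; 2+1=3; 7+3=10. No digit repeats within any run.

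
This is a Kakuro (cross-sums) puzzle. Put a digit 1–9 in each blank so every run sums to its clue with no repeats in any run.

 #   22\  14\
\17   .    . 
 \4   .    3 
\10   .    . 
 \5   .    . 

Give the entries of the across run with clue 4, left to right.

17 in 2 cells must be {8,9}; 4 in 2 cells must be {1,3}.
Given what's placed, R1C2 must be 8 to fit the 17 across and 14 down.
R2C1 = 4 − 3 = 1 completes the 4 across.
Given what's placed, R4C1 must be 4 to fit the 5 across and 22 down.
R4C2 = 5 − 4 = 1 completes the 5 across.
R1C1 = 17 − 8 = 9 completes the 17 across.
R3C1 = 22 − 14 = 8 completes the 22 down.
R3C2 = 10 − 8 = 2 completes the 10 across.

1 3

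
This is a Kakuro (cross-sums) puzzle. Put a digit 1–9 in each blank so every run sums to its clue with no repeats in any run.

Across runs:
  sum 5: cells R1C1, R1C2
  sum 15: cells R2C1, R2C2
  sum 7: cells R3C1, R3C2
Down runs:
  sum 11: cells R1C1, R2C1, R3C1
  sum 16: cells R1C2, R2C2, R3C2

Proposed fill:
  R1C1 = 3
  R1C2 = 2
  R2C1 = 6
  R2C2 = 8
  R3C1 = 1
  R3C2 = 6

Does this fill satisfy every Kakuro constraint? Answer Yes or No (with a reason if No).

No — the down run R1C1–R3C1 sums to 10, not 11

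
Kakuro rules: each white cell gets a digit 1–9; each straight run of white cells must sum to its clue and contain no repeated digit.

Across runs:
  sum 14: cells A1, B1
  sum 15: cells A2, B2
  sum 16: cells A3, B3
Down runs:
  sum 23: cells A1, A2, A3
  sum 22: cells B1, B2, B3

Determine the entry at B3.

16 in 2 cells must be {7,9}; 23 in 3 cells must be {6,8,9}.
The 16 across and the 23 down share only 9, so A3 = 9.
B3 = 16 − 9 = 7 completes the 16 across.
Nothing is forced directly, so branch on A1, whose candidates are 6 or 8. If A1 = 6: then B1 would have to be in {8} for the 14 across but in {6,9} for the 22 down — contradiction. So A1 = 8.
B1 = 14 − 8 = 6 completes the 14 across.
A2 = 23 − 17 = 6 completes the 23 down.
B2 = 15 − 6 = 9 completes the 15 across.

7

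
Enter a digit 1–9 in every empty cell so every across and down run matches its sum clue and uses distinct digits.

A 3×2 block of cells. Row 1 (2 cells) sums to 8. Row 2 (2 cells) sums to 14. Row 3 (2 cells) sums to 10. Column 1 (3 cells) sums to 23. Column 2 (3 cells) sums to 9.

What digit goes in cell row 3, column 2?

23 in 3 cells must be {6,8,9}.
The 8 across and the 23 down share only 6, so (1,1) = 6.
(1,2) = 8 − 6 = 2 completes the 8 across.
Given what's placed, (2,2) must be 6 to fit the 14 across and 9 down.
(3,2) = 9 − 8 = 1 completes the 9 down.
(2,1) = 14 − 6 = 8 completes the 14 across.
(3,1) = 10 − 1 = 9 completes the 10 across.

1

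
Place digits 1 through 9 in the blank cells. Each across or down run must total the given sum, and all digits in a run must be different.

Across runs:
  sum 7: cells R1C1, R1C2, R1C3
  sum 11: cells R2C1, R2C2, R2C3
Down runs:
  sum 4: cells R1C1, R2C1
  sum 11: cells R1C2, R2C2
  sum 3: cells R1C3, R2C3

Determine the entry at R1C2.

7 in 3 cells must be {1,2,4}; 4 in 2 cells must be {1,3}; 3 in 2 cells must be {1,2}.
The 7 across and the 4 down share only 1, so R1C1 = 1.
Given what's placed, R1C3 must be 2 to fit the 7 across and 3 down.
R2C1 = 4 − 1 = 3 completes the 4 down.
R2C3 = 3 − 2 = 1 completes the 3 down.
R1C2 = 7 − 3 = 4 completes the 7 across.
R2C2 = 11 − 4 = 7 completes the 11 across.

4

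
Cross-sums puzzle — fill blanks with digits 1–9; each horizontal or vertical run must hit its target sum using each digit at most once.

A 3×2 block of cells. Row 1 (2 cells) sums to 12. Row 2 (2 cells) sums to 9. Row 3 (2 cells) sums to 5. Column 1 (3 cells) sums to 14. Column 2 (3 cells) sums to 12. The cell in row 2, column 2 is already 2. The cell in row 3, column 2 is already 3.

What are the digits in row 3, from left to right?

2 3

(1,2) = 12 − 5 = 7 completes the 12 down.
(2,1) = 9 − 2 = 7 completes the 9 across.
(3,1) = 5 − 3 = 2 completes the 5 across.
(1,1) = 12 − 7 = 5 completes the 12 across.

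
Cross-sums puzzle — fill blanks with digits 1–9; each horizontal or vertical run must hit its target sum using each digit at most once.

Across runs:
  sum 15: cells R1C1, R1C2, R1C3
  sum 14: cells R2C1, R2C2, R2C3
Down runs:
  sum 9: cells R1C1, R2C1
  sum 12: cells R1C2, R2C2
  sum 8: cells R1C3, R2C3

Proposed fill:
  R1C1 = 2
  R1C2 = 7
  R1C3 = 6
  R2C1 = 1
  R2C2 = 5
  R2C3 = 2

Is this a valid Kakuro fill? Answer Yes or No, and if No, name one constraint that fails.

No — the down run R1C1–R2C1 sums to 3, not 9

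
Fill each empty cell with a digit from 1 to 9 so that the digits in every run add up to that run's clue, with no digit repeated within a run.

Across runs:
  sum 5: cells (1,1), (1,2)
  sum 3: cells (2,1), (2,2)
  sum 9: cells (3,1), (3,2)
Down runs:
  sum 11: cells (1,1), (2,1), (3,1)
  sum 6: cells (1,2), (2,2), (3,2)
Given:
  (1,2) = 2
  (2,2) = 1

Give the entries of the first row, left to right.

3 2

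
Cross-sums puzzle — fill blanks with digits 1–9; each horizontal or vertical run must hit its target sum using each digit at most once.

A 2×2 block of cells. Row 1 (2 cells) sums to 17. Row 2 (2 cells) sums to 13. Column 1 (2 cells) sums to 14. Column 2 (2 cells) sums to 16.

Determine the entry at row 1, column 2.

9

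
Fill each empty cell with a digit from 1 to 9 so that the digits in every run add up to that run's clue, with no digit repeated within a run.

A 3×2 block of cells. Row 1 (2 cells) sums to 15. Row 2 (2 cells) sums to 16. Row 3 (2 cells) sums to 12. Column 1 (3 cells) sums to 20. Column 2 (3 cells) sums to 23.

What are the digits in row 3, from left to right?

4, 8

16 in 2 cells must be {7,9}; 23 in 3 cells must be {6,8,9}.
The 16 across and the 23 down share only 9, so (2,2) = 9.
Given what's placed, (3,2) must be 8 to fit the 12 across and 23 down.
(1,2) = 23 − 17 = 6 completes the 23 down.
(2,1) = 16 − 9 = 7 completes the 16 across.
(3,1) = 12 − 8 = 4 completes the 12 across.
(1,1) = 15 − 6 = 9 completes the 15 across.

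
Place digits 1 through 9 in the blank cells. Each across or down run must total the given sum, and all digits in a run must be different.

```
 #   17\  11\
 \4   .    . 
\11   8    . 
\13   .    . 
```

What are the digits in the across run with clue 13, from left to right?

6, 7

4 in 2 cells must be {1,3}.
Given what's placed, R1C1 must be 3 to fit the 4 across and 17 down.
R1C2 = 4 − 3 = 1 completes the 4 across.
R2C2 = 11 − 8 = 3 completes the 11 across.
R3C1 = 17 − 11 = 6 completes the 17 down.
R3C2 = 13 − 6 = 7 completes the 13 across.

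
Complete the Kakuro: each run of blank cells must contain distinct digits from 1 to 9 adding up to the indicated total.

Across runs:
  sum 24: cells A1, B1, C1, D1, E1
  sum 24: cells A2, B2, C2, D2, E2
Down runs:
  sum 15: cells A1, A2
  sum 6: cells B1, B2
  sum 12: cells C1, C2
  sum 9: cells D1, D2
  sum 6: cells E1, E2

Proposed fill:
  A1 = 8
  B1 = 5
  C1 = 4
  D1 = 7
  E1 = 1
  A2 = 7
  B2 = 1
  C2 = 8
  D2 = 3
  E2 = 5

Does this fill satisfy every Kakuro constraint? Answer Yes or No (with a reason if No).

No — the across run A1–E1 sums to 25, not 24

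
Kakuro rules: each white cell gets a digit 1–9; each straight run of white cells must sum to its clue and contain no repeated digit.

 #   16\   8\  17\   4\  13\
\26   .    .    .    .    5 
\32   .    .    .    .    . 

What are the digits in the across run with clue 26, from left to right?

9 3 8 1 5

16 in 2 cells must be {7,9}; 17 in 2 cells must be {8,9}; 4 in 2 cells must be {1,3}.
Only 3 fits R2C4 under both its across sum 32 and down sum 4.
R2C5 = 13 − 5 = 8 completes the 13 down.
R1C4 = 4 − 3 = 1 completes the 4 down.
R2C3 = 9: the only remaining digit allowed by both the 32 across and the 17 down.
R1C3 = 17 − 9 = 8 completes the 17 down.
Given what's placed, R2C1 must be 7 to fit the 32 across and 16 down.
R2C2 = 32 − 27 = 5 completes the 32 across.
R1C1 = 16 − 7 = 9 completes the 16 down.
R1C2 = 26 − 23 = 3 completes the 26 across.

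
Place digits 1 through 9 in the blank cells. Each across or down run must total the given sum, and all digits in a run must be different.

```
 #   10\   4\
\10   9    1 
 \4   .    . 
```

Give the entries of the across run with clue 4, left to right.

1 3

4 in 2 cells must be {1,3}.
R2C1 = 10 − 9 = 1 completes the 10 down.
R2C2 = 4 − 1 = 3 completes the 4 across.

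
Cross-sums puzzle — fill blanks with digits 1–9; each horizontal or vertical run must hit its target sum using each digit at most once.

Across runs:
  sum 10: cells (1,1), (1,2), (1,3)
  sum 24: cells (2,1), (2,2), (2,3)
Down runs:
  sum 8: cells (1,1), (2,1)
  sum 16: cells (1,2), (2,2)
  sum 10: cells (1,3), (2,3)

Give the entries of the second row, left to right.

7 9 8

24 in 3 cells must be {7,8,9}; 16 in 2 cells must be {7,9}.
The 10 across and the 16 down share only 7, so (1,2) = 7.
The 24 across and the 8 down share only 7, so (2,1) = 7.
(2,2) = 16 − 7 = 9 completes the 16 down.
(2,3) = 24 − 16 = 8 completes the 24 across.
(1,1) = 8 − 7 = 1 completes the 8 down.
(1,3) = 10 − 8 = 2 completes the 10 across.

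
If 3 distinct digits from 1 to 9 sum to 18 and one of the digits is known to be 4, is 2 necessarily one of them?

Counterexample: {4,5,9} sums to 18 under that restriction without using 2.

No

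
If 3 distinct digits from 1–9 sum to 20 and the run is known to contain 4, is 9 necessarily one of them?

The only way to make 20 from 3 distinct digits under that restriction is {4,7,9}, which contains 9.

Yes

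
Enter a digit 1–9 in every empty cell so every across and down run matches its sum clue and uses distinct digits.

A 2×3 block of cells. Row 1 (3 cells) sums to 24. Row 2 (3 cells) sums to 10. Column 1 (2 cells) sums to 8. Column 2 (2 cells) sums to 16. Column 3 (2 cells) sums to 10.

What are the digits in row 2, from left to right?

1, 7, 2

24 in 3 cells must be {7,8,9}; 16 in 2 cells must be {7,9}.
The 24 across and the 8 down share only 7, so (1,1) = 7.
Given what's placed, (1,2) must be 9 to fit the 24 across and 16 down.
(1,3) = 24 − 16 = 8 completes the 24 across.
(2,1) = 8 − 7 = 1 completes the 8 down.
(2,2) = 16 − 9 = 7 completes the 16 down.
(2,3) = 10 − 8 = 2 completes the 10 across.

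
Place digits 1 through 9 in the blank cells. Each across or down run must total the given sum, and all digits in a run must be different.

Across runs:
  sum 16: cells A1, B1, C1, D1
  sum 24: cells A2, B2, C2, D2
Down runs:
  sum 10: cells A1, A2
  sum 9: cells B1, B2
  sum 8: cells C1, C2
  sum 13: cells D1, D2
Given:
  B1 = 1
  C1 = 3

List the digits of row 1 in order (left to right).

8, 1, 3, 4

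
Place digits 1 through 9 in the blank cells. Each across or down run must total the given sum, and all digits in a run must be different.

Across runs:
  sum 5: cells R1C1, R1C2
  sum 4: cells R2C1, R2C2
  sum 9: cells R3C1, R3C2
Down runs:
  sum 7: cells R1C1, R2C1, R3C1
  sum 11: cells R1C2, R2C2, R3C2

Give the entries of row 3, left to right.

2 7

4 in 2 cells must be {1,3}; 7 in 3 cells must be {1,2,4}.
The 4 across and the 7 down share only 1, so R2C1 = 1.
R2C2 = 4 − 1 = 3 completes the 4 across.
Nothing is forced directly, so branch on R1C1, whose candidates are 2 or 4. If R1C1 = 2: then R1C2 would have to be in {3} for the 5 across but in {1,2,6,7} for the 11 down — contradiction. So R1C1 = 4.
R1C2 = 5 − 4 = 1 completes the 5 across.
R3C1 = 7 − 5 = 2 completes the 7 down.
R3C2 = 9 − 2 = 7 completes the 9 across.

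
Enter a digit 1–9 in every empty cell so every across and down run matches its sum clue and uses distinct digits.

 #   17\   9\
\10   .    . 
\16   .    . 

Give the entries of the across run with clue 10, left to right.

16 in 2 cells must be {7,9}; 17 in 2 cells must be {8,9}.
The 16 across and the 17 down share only 9, so R2C1 = 9.
R2C2 = 16 − 9 = 7 completes the 16 across.
R1C1 = 17 − 9 = 8 completes the 17 down.
R1C2 = 10 − 8 = 2 completes the 10 across.

8, 2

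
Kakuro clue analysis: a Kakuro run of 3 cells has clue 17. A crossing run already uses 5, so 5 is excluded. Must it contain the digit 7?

No

Counterexample: {2,6,9} sums to 17 under that restriction without using 7.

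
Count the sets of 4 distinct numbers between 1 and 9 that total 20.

12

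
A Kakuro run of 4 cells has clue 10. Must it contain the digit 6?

No

The only way to make 10 from 4 distinct digits is {1,2,3,4}, which does not contain 6.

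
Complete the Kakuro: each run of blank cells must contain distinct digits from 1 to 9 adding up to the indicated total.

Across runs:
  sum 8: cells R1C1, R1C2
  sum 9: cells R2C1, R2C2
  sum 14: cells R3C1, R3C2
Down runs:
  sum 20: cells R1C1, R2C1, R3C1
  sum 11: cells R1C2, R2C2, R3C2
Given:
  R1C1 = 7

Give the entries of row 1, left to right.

R1C2 = 8 − 7 = 1 completes the 8 across.
Nothing is forced directly, so branch on R3C2, whose candidates are 6 or 8. If R3C2 = 8: that forces R2C2 = 2, after which R3C1 would have to be in {6} for the 14 across but in {4,5,8,9} for the 20 down — contradiction. So R3C2 = 6.
R2C2 = 11 − 7 = 4 completes the 11 down.
R3C1 = 14 − 6 = 8 completes the 14 across.
R2C1 = 9 − 4 = 5 completes the 9 across.

7, 1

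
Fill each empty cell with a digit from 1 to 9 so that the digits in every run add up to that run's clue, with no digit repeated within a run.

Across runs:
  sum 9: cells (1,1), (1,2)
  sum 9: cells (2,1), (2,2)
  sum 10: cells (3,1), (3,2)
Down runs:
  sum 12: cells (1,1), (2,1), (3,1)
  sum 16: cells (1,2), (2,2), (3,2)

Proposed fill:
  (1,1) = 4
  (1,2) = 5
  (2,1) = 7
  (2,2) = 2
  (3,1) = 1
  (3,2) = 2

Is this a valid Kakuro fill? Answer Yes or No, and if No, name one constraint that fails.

No — the across run (3,1)–(3,2) sums to 3, not 10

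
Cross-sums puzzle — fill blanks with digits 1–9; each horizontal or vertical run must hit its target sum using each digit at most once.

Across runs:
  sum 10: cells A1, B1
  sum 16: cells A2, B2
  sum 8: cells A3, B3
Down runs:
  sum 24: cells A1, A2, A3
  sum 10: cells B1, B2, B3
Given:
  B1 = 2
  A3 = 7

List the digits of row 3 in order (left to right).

16 in 2 cells must be {7,9}; 24 in 3 cells must be {7,8,9}.
A1 = 10 − 2 = 8 completes the 10 across.
A2 = 24 − 15 = 9 completes the 24 down.
B2 = 16 − 9 = 7 completes the 16 across.
B3 = 8 − 7 = 1 completes the 8 across.

7 1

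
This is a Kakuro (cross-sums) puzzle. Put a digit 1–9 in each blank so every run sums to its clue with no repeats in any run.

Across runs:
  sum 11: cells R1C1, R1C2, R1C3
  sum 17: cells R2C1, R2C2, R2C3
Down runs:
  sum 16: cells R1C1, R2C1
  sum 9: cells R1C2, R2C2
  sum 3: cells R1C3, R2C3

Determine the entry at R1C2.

3

16 in 2 cells must be {7,9}; 3 in 2 cells must be {1,2}.
The 11 across and the 16 down share only 7, so R1C1 = 7.
Given what's placed, R1C3 must be 1 to fit the 11 across and 3 down.
R2C1 = 16 − 7 = 9 completes the 16 down.
R2C3 = 3 − 1 = 2 completes the 3 down.
R1C2 = 11 − 8 = 3 completes the 11 across.
R2C2 = 17 − 11 = 6 completes the 17 across.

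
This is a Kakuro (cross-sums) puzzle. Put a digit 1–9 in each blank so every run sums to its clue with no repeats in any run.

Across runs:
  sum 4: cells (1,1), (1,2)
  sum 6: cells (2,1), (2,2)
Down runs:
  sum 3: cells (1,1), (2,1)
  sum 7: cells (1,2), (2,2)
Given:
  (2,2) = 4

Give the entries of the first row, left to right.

1 3

4 in 2 cells must be {1,3}; 3 in 2 cells must be {1,2}.
The 4 across and the 3 down share only 1, so (1,1) = 1.
(1,2) = 4 − 1 = 3 completes the 4 across.
(2,1) = 6 − 4 = 2 completes the 6 across.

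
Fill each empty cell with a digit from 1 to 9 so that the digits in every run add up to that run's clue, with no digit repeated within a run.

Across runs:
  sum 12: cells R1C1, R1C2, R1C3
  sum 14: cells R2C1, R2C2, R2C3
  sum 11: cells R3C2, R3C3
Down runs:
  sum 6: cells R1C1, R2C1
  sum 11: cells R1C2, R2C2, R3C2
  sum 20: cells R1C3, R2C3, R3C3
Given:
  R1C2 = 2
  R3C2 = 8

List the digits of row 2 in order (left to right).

5, 1, 8

R2C2 = 11 − 10 = 1 completes the 11 down.
R3C3 = 11 − 8 = 3 completes the 11 across.
Given what's placed, R1C3 must be 9 to fit the 12 across and 20 down.
R2C3 = 20 − 12 = 8 completes the 20 down.
R1C1 = 12 − 11 = 1 completes the 12 across.
R2C1 = 14 − 9 = 5 completes the 14 across.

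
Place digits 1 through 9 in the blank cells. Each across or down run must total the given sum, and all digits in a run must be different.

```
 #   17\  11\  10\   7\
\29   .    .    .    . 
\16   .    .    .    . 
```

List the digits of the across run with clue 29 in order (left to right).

8, 7, 9, 5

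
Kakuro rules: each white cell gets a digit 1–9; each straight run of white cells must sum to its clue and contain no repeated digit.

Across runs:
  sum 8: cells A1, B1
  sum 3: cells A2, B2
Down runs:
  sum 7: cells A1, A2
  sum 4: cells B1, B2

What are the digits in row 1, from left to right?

5 3

3 in 2 cells must be {1,2}; 4 in 2 cells must be {1,3}.
The 3 across and the 4 down share only 1, so B2 = 1.
B1 = 4 − 1 = 3 completes the 4 down.
A2 = 3 − 1 = 2 completes the 3 across.
A1 = 8 − 3 = 5 completes the 8 across.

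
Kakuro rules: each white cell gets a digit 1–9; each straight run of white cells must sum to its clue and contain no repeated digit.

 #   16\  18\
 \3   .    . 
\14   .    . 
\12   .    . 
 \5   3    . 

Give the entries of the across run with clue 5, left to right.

3 in 2 cells must be {1,2}.
R4C2 = 5 − 3 = 2 completes the 5 across.
Given what's placed, R1C2 must be 1 to fit the 3 across and 18 down.
R1C1 = 3 − 1 = 2 completes the 3 across.
No cell is forced outright now. R2C1 can only be 5 or 6 (the digits allowed by both its 14 across and its 16 down). If R2C1 = 5: that forces R2C2 = 9, after which R3C1 would have to be in {3,4,5,7,8,9} for the 12 across but in {6} for the 16 down — contradiction. So R2C1 = 6.
R2C2 = 14 − 6 = 8 completes the 14 across.
R3C1 = 16 − 11 = 5 completes the 16 down.
R3C2 = 12 − 5 = 7 completes the 12 across.

3, 2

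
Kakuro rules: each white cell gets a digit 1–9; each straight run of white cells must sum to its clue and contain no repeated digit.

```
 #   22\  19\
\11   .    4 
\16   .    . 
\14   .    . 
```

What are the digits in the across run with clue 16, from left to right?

16 in 2 cells must be {7,9}.
R1C1 = 11 − 4 = 7 completes the 11 across.
Given what's placed, R2C1 must be 9 to fit the 16 across and 22 down.
R2C2 = 16 − 9 = 7 completes the 16 across.
R3C1 = 22 − 16 = 6 completes the 22 down.
R3C2 = 14 − 6 = 8 completes the 14 across.

9 7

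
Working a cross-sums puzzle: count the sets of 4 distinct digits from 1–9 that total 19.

4 distinct digits from 1–9 sum between 10 and 30.

11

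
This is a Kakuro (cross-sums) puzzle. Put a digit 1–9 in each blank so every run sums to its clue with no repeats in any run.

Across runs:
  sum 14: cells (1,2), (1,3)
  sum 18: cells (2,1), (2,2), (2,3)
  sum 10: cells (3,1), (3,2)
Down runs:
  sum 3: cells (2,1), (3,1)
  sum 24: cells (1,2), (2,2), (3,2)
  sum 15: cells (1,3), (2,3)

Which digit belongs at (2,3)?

9

3 in 2 cells must be {1,2}; 24 in 3 cells must be {7,8,9}.
Nothing is forced directly, so branch on (1,2), whose candidates are 8 or 9. If (1,2) = 9: then (1,3) would have to be in {5} for the 14 across but in {6,7,8,9} for the 15 down — contradiction. So (1,2) = 8.
(1,3) = 14 − 8 = 6 completes the 14 across.
(2,3) = 15 − 6 = 9 completes the 15 down.
(2,2) = 7: the only remaining digit allowed by both the 18 across and the 24 down.
(3,2) = 24 − 15 = 9 completes the 24 down.
(2,1) = 18 − 16 = 2 completes the 18 across.
(3,1) = 10 − 9 = 1 completes the 10 across.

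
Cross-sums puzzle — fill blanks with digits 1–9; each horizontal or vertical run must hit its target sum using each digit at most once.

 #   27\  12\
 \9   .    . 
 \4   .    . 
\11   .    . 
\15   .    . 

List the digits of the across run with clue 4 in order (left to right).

3, 1

4 in 2 cells must be {1,3}.
Only 3 fits R2C1 under both its across sum 4 and down sum 27.
R2C2 = 4 − 3 = 1 completes the 4 across.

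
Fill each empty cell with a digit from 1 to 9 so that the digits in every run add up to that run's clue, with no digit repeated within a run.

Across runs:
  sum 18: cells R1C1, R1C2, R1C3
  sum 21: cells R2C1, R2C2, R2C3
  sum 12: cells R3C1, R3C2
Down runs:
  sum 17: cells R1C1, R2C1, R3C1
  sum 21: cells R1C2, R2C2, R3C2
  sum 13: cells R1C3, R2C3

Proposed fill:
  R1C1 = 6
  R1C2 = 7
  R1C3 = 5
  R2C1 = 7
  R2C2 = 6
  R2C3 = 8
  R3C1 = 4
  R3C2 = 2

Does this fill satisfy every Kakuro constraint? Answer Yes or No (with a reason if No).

No — the down run R1C2–R3C2 sums to 15, not 21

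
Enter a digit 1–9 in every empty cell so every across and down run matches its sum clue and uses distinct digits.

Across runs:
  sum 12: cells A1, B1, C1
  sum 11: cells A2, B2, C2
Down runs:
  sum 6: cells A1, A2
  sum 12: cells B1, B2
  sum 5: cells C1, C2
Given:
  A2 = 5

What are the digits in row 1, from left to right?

A1 = 6 − 5 = 1 completes the 6 down.
Given what's placed, B2 must be 4 to fit the 11 across and 12 down.
C2 = 11 − 9 = 2 completes the 11 across.
B1 = 12 − 4 = 8 completes the 12 down.
C1 = 12 − 9 = 3 completes the 12 across.

1 8 3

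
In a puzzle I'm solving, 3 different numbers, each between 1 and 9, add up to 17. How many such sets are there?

7

3 distinct digits from 1–9 sum between 6 and 24.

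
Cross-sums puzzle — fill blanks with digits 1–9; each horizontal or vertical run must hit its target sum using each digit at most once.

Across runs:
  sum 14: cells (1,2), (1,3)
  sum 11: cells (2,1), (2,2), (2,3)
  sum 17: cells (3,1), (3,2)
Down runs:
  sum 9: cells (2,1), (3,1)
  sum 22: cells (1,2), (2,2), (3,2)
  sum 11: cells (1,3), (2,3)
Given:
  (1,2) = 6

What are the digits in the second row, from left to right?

17 in 2 cells must be {8,9}.
(1,3) = 14 − 6 = 8 completes the 14 across.
(2,2) = 7: the only remaining digit allowed by both the 11 across and the 22 down.
(2,3) = 11 − 8 = 3 completes the 11 down.
Intersecting the 17 across with the 9 down forces (3,1) = 8.
(3,2) = 17 − 8 = 9 completes the 17 across.
(2,1) = 11 − 10 = 1 completes the 11 across.

1, 7, 3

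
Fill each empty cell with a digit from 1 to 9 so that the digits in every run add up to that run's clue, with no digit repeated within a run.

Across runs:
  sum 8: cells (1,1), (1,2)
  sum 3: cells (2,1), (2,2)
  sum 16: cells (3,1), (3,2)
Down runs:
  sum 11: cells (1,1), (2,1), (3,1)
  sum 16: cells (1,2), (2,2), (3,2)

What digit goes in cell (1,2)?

3 in 2 cells must be {1,2}; 16 in 2 cells must be {7,9}.
The 16 across and the 11 down share only 7, so (3,1) = 7.
(3,2) = 16 − 7 = 9 completes the 16 across.
Given what's placed, (2,1) must be 1 to fit the 3 across and 11 down.
(2,2) = 3 − 1 = 2 completes the 3 across.
(1,1) = 11 − 8 = 3 completes the 11 down.
(1,2) = 8 − 3 = 5 completes the 8 across.

5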